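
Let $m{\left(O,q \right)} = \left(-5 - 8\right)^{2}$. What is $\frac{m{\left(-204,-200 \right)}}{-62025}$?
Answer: $- \frac{169}{62025} \approx -0.0027247$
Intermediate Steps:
$m{\left(O,q \right)} = 169$ ($m{\left(O,q \right)} = \left(-13\right)^{2} = 169$)
$\frac{m{\left(-204,-200 \right)}}{-62025} = \frac{169}{-62025} = 169 \left(- \frac{1}{62025}\right) = - \frac{169}{62025}$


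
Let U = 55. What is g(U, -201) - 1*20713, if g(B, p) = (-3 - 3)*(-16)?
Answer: -20617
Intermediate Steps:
g(B, p) = 96 (g(B, p) = -6*(-16) = 96)
g(U, -201) - 1*20713 = 96 - 1*20713 = 96 - 20713 = -20617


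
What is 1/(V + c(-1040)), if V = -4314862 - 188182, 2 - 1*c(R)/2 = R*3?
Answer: -1/4496800 ≈ -2.2238e-7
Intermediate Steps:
c(R) = 4 - 6*R (c(R) = 4 - 2*R*3 = 4 - 6*R)
V = -4503044
1/(V + c(-1040)) = 1/(-4503044 + (4 - 6*(-1040))) = 1/(-4503044 + (4 + 6240)) = 1/(-4503044 + 6244) = 1/(-4496800) = -1/4496800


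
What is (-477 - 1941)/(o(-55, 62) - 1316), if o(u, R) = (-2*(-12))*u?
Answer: 1209/1318 ≈ 0.91730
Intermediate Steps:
o(u, R) = 24*u
(-477 - 1941)/(o(-55, 62) - 1316) = (-477 - 1941)/(24*(-55) - 1316) = -2418/(-1320 - 1316) = -2418/(-2636) = -2418*(-1/2636) = 1209/1318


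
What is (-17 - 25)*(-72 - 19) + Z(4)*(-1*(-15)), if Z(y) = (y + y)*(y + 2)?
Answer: 4542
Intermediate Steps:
Z(y) = 2*y*(2 + y) (Z(y) = (2*y)*(2 + y) = 2*y*(2 + y))
(-17 - 25)*(-72 - 19) + Z(4)*(-1*(-15)) = (-17 - 25)*(-72 - 19) + (2*4*(2 + 4))*(-1*(-15)) = -42*(-91) + (2*4*6)*15 = 3822 + 48*15 = 3822 + 720 = 4542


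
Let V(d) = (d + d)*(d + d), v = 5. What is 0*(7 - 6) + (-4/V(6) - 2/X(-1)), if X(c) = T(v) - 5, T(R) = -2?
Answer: 65/252 ≈ 0.25794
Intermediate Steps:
V(d) = 4*d² (V(d) = (2*d)*(2*d) = 4*d²)
X(c) = -7 (X(c) = -2 - 5 = -7)
0*(7 - 6) + (-4/V(6) - 2/X(-1)) = 0*(7 - 6) + (-4/(4*6²) - 2/(-7)) = 0*1 + (-4/(4*36) - 2*(-⅐)) = 0 + (-4/144 + 2/7) = 0 + (-4*1/144 + 2/7) = 0 + (-1/36 + 2/7) = 0 + 65/252 = 65/252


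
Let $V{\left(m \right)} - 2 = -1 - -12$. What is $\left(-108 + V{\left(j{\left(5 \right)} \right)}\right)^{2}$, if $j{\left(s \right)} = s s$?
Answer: $9025$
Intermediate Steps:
$j{\left(s \right)} = s^{2}$
$V{\left(m \right)} = 13$ ($V{\left(m \right)} = 2 - -11 = 2 + \left(-1 + 12\right) = 2 + 11 = 13$)
$\left(-108 + V{\left(j{\left(5 \right)} \right)}\right)^{2} = \left(-108 + 13\right)^{2} = \left(-95\right)^{2} = 9025$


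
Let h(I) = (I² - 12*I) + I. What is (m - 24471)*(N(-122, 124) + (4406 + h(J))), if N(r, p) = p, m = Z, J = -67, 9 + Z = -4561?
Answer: -283323996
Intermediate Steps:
Z = -4570 (Z = -9 - 4561 = -4570)
m = -4570
h(I) = I² - 11*I
(m - 24471)*(N(-122, 124) + (4406 + h(J))) = (-4570 - 24471)*(124 + (4406 - 67*(-11 - 67))) = -29041*(124 + (4406 - 67*(-78))) = -29041*(124 + (4406 + 5226)) = -29041*(124 + 9632) = -29041*9756 = -283323996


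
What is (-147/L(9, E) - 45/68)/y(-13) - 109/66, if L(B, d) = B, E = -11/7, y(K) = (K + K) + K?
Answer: -106397/87516 ≈ -1.2157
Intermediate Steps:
y(K) = 3*K (y(K) = 2*K + K = 3*K)
E = -11/7 (E = -11*1/7 = -11/7 ≈ -1.5714)
(-147/L(9, E) - 45/68)/y(-13) - 109/66 = (-147/9 - 45/68)/((3*(-13))) - 109/66 = (-147*1/9 - 45*1/68)/(-39) - 109*1/66 = (-49/3 - 45/68)*(-1/39) - 109/66 = -3467/204*(-1/39) - 109/66 = 3467/7956 - 109/66 = -106397/87516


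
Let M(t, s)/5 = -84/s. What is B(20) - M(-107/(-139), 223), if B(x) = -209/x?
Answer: -38207/4460 ≈ -8.5666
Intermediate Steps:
M(t, s) = -420/s (M(t, s) = 5*(-84/s) = -420/s)
B(20) - M(-107/(-139), 223) = -209/20 - (-420)/223 = -209*1/20 - (-420)/223 = -209/20 - 1*(-420/223) = -209/20 + 420/223 = -38207/4460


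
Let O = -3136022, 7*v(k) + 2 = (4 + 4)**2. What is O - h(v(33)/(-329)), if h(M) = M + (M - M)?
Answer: -7222258604/2303 ≈ -3.1360e+6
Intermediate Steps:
v(k) = 62/7 (v(k) = -2/7 + (4 + 4)**2/7 = -2/7 + (1/7)*8**2 = -2/7 + (1/7)*64 = -2/7 + 64/7 = 62/7)
h(M) = M (h(M) = M + 0 = M)
O - h(v(33)/(-329)) = -3136022 - 62/(7*(-329)) = -3136022 - 62*(-1)/(7*329) = -3136022 - 1*(-62/2303) = -3136022 + 62/2303 = -7222258604/2303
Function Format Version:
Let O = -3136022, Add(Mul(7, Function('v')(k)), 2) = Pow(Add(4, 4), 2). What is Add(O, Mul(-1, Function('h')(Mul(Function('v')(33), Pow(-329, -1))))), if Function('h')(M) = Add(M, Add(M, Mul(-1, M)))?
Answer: Rational(-7222258604, 2303) ≈ -3.1360e+6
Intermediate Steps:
Function('v')(k) = Rational(62, 7) (Function('v')(k) = Add(Rational(-2, 7), Mul(Rational(1, 7), Pow(Add(4, 4), 2))) = Add(Rational(-2, 7), Mul(Rational(1, 7), Pow(8, 2))) = Add(Rational(-2, 7), Mul(Rational(1, 7), 64)) = Add(Rational(-2, 7), Rational(64, 7)) = Rational(62, 7))
Function('h')(M) = M (Function('h')(M) = Add(M, 0) = M)
Add(O, Mul(-1, Function('h')(Mul(Function('v')(33), Pow(-329, -1))))) = Add(-3136022, Mul(-1, Mul(Rational(62, 7), Pow(-329, -1)))) = Add(-3136022, Mul(-1, Mul(Rational(62, 7), Rational(-1, 329)))) = Add(-3136022, Mul(-1, Rational(-62, 2303))) = Add(-3136022, Rational(62, 2303)) = Rational(-7222258604, 2303)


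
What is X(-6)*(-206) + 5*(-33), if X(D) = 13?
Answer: -2843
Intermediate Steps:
X(-6)*(-206) + 5*(-33) = 13*(-206) + 5*(-33) = -2678 - 165 = -2843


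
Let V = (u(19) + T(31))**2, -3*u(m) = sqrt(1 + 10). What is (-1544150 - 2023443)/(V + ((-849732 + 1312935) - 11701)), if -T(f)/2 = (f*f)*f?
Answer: -1025996095176927165/1021070643476487811321 + 11478473610804*sqrt(11)/1021070643476487811321 ≈ -0.0010048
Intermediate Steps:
T(f) = -2*f**3 (T(f) = -2*f*f*f = -2*f**2*f = -2*f**3)
u(m) = -sqrt(11)/3 (u(m) = -sqrt(1 + 10)/3 = -sqrt(11)/3)
V = (-59582 - sqrt(11)/3)**2 (V = (-sqrt(11)/3 - 2*31**3)**2 = (-sqrt(11)/3 - 2*29791)**2 = (-sqrt(11)/3 - 59582)**2 = (-59582 - sqrt(11)/3)**2 ≈ 3.5501e+9)
(-1544150 - 2023443)/(V + ((-849732 + 1312935) - 11701)) = (-1544150 - 2023443)/((178746 + sqrt(11))**2/9 + ((-849732 + 1312935) - 11701)) = -3567593/((178746 + sqrt(11))**2/9 + (463203 - 11701)) = -3567593/((178746 + sqrt(11))**2/9 + 451502) = -3567593/(451502 + (178746 + sqrt(11))**2/9)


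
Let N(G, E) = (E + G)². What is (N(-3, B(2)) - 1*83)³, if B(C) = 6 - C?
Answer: -551368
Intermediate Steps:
(N(-3, B(2)) - 1*83)³ = (((6 - 1*2) - 3)² - 1*83)³ = (((6 - 2) - 3)² - 83)³ = ((4 - 3)² - 83)³ = (1² - 83)³ = (1 - 83)³ = (-82)³ = -551368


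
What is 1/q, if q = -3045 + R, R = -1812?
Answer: -1/4857 ≈ -0.00020589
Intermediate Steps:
q = -4857 (q = -3045 - 1812 = -4857)
1/q = 1/(-4857) = -1/4857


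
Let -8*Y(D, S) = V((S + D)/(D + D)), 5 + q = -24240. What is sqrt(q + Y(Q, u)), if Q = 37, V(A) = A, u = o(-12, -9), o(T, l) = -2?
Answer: 5*I*sqrt(21242551)/148 ≈ 155.71*I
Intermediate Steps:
q = -24245 (q = -5 - 24240 = -24245)
u = -2
Y(D, S) = -(D + S)/(16*D) (Y(D, S) = -(S + D)/(8*(D + D)) = -(D + S)/(8*(2*D)) = -(D + S)*1/(2*D)/8 = -(D + S)/(16*D))
sqrt(q + Y(Q, u)) = sqrt(-24245 + (1/16)*(-1*37 - 1*(-2))/37) = sqrt(-24245 + (1/16)*(1/37)*(-37 + 2)) = sqrt(-24245 + (1/16)*(1/37)*(-35)) = sqrt(-24245 - 35/592) = sqrt(-14353075/592) = 5*I*sqrt(21242551)/148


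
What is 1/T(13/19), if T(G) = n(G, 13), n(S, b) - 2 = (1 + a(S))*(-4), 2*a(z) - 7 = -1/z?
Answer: -13/170 ≈ -0.076471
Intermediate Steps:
a(z) = 7/2 - 1/(2*z) (a(z) = 7/2 + (-1/z)/2 = 7/2 - 1/(2*z))
n(S, b) = -2 - 2*(-1 + 7*S)/S (n(S, b) = 2 + (1 + (-1 + 7*S)/(2*S))*(-4) = 2 + (-4 - 2*(-1 + 7*S)/S) = -2 - 2*(-1 + 7*S)/S)
T(G) = -16 + 2/G
1/T(13/19) = 1/(-16 + 2/((13/19))) = 1/(-16 + 2/(((1/19)*13))) = 1/(-16 + 2/(13/19)) = 1/(-16 + 2*(19/13)) = 1/(-16 + 38/13) = 1/(-170/13) = -13/170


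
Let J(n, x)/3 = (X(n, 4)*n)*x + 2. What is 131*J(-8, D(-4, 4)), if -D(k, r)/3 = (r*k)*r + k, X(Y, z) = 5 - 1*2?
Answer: -1923342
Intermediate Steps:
X(Y, z) = 3 (X(Y, z) = 5 - 2 = 3)
D(k, r) = -3*k - 3*k*r² (D(k, r) = -3*((r*k)*r + k) = -3*((k*r)*r + k) = -3*(k*r² + k) = -3*(k + k*r²) = -3*k - 3*k*r²)
J(n, x) = 6 + 9*n*x (J(n, x) = 3*((3*n)*x + 2) = 3*(3*n*x + 2) = 3*(2 + 3*n*x) = 6 + 9*n*x)
131*J(-8, D(-4, 4)) = 131*(6 + 9*(-8)*(-3*(-4)*(1 + 4²))) = 131*(6 + 9*(-8)*(-3*(-4)*(1 + 16))) = 131*(6 + 9*(-8)*(-3*(-4)*17)) = 131*(6 + 9*(-8)*204) = 131*(6 - 14688) = 131*(-14682) = -1923342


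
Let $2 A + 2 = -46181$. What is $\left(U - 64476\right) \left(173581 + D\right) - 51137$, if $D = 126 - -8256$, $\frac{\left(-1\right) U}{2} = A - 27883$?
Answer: $6818648362$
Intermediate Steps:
$A = - \frac{46183}{2}$ ($A = -1 + \frac{1}{2} \left(-46181\right) = -1 - \frac{46181}{2} = - \frac{46183}{2} \approx -23092.0$)
$U = 101949$ ($U = - 2 \left(- \frac{46183}{2} - 27883\right) = \left(-2\right) \left(- \frac{101949}{2}\right) = 101949$)
$D = 8382$ ($D = 126 + 8256 = 8382$)
$\left(U - 64476\right) \left(173581 + D\right) - 51137 = \left(101949 - 64476\right) \left(173581 + 8382\right) - 51137 = 37473 \cdot 181963 - 51137 = 6818699499 - 51137 = 6818648362$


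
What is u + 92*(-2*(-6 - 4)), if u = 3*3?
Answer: 1849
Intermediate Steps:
u = 9
u + 92*(-2*(-6 - 4)) = 9 + 92*(-2*(-6 - 4)) = 9 + 92*(-2*(-10)) = 9 + 92*20 = 9 + 1840 = 1849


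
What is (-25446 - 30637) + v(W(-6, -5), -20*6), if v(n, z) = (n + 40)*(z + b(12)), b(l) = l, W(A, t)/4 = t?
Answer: -58243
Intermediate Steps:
W(A, t) = 4*t
v(n, z) = (12 + z)*(40 + n) (v(n, z) = (n + 40)*(z + 12) = (40 + n)*(12 + z) = (12 + z)*(40 + n))
(-25446 - 30637) + v(W(-6, -5), -20*6) = (-25446 - 30637) + (480 + 12*(4*(-5)) + 40*(-20*6) + (4*(-5))*(-20*6)) = -56083 + (480 + 12*(-20) + 40*(-120) - 20*(-120)) = -56083 + (480 - 240 - 4800 + 2400) = -56083 - 2160 = -58243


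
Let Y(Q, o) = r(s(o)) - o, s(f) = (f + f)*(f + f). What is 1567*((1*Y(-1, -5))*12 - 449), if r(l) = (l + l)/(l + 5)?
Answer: -4016221/7 ≈ -5.7375e+5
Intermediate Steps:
s(f) = 4*f² (s(f) = (2*f)*(2*f) = 4*f²)
r(l) = 2*l/(5 + l) (r(l) = (2*l)/(5 + l) = 2*l/(5 + l))
Y(Q, o) = -o + 8*o²/(5 + 4*o²) (Y(Q, o) = 2*(4*o²)/(5 + 4*o²) - o = 8*o²/(5 + 4*o²) - o = -o + 8*o²/(5 + 4*o²))
1567*((1*Y(-1, -5))*12 - 449) = 1567*((1*(-5*(-5 - 4*(-5)² + 8*(-5))/(5 + 4*(-5)²)))*12 - 449) = 1567*((1*(-5*(-5 - 4*25 - 40)/(5 + 4*25)))*12 - 449) = 1567*((1*(-5*(-5 - 100 - 40)/(5 + 100)))*12 - 449) = 1567*((1*(-5*(-145)/105))*12 - 449) = 1567*((1*(-5*1/105*(-145)))*12 - 449) = 1567*((1*(145/21))*12 - 449) = 1567*((145/21)*12 - 449) = 1567*(580/7 - 449) = 1567*(-2563/7) = -4016221/7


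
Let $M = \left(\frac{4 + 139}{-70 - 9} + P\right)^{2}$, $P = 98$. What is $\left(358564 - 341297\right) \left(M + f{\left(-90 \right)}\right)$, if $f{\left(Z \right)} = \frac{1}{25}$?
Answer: $\frac{24927094735022}{156025} \approx 1.5976 \cdot 10^{8}$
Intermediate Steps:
$f{\left(Z \right)} = \frac{1}{25}$
$M = \frac{57744801}{6241}$ ($M = \left(\frac{4 + 139}{-70 - 9} + 98\right)^{2} = \left(\frac{143}{-79} + 98\right)^{2} = \left(143 \left(- \frac{1}{79}\right) + 98\right)^{2} = \left(- \frac{143}{79} + 98\right)^{2} = \left(\frac{7599}{79}\right)^{2} = \frac{57744801}{6241} \approx 9252.5$)
$\left(358564 - 341297\right) \left(M + f{\left(-90 \right)}\right) = \left(358564 - 341297\right) \left(\frac{57744801}{6241} + \frac{1}{25}\right) = 17267 \cdot \frac{1443626266}{156025} = \frac{24927094735022}{156025}$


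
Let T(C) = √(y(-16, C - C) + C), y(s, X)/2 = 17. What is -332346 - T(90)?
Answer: -332346 - 2*√31 ≈ -3.3236e+5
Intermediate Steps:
y(s, X) = 34 (y(s, X) = 2*17 = 34)
T(C) = √(34 + C)
-332346 - T(90) = -332346 - √(34 + 90) = -332346 - √124 = -332346 - 2*√31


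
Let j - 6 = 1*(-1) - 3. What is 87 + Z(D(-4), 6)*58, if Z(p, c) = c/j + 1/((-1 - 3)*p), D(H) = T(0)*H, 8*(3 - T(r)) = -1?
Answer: 6554/25 ≈ 262.16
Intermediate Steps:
T(r) = 25/8 (T(r) = 3 - 1/8*(-1) = 3 + 1/8 = 25/8)
D(H) = 25*H/8
j = 2 (j = 6 + (1*(-1) - 3) = 6 + (-1 - 3) = 6 - 4 = 2)
Z(p, c) = c/2 - 1/(4*p) (Z(p, c) = c/2 + 1/((-1 - 3)*p) = c*(1/2) + 1/((-4)*p) = c/2 - 1/(4*p))
87 + Z(D(-4), 6)*58 = 87 + ((1/2)*6 - 1/(4*((25/8)*(-4))))*58 = 87 + (3 - 1/(4*(-25/2)))*58 = 87 + (3 - 1/4*(-2/25))*58 = 87 + (3 + 1/50)*58 = 87 + (151/50)*58 = 87 + 4379/25 = 6554/25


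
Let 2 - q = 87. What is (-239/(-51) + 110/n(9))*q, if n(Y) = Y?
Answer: -12935/9 ≈ -1437.2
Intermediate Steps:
q = -85 (q = 2 - 1*87 = 2 - 87 = -85)
(-239/(-51) + 110/n(9))*q = (-239/(-51) + 110/9)*(-85) = (-239*(-1/51) + 110*(⅑))*(-85) = (239/51 + 110/9)*(-85) = (2587/153)*(-85) = -12935/9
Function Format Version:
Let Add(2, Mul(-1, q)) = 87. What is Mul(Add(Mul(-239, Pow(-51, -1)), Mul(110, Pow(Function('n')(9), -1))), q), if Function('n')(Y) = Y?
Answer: Rational(-12935, 9) ≈ -1437.2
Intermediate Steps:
q = -85 (q = Add(2, Mul(-1, 87)) = Add(2, -87) = -85)
Mul(Add(Mul(-239, Pow(-51, -1)), Mul(110, Pow(Function('n')(9), -1))), q) = Mul(Add(Mul(-239, Pow(-51, -1)), Mul(110, Pow(9, -1))), -85) = Mul(Add(Mul(-239, Rational(-1, 51)), Mul(110, Rational(1, 9))), -85) = Mul(Add(Rational(239, 51), Rational(110, 9)), -85) = Mul(Rational(2587, 153), -85) = Rational(-12935, 9)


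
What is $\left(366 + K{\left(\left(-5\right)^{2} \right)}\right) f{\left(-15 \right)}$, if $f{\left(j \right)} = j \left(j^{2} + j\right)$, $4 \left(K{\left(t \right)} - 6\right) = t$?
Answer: $- \frac{2382975}{2} \approx -1.1915 \cdot 10^{6}$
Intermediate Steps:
$K{\left(t \right)} = 6 + \frac{t}{4}$
$f{\left(j \right)} = j \left(j + j^{2}\right)$
$\left(366 + K{\left(\left(-5\right)^{2} \right)}\right) f{\left(-15 \right)} = \left(366 + \left(6 + \frac{\left(-5\right)^{2}}{4}\right)\right) \left(-15\right)^{2} \left(1 - 15\right) = \left(366 + \left(6 + \frac{1}{4} \cdot 25\right)\right) 225 \left(-14\right) = \left(366 + \left(6 + \frac{25}{4}\right)\right) \left(-3150\right) = \left(366 + \frac{49}{4}\right) \left(-3150\right) = \frac{1513}{4} \left(-3150\right) = - \frac{2382975}{2}$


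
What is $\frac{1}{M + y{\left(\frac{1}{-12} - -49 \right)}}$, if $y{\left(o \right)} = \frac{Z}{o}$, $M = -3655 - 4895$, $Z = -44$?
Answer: $- \frac{587}{5019378} \approx -0.00011695$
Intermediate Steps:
$M = -8550$ ($M = -3655 - 4895 = -8550$)
$y{\left(o \right)} = - \frac{44}{o}$
$\frac{1}{M + y{\left(\frac{1}{-12} - -49 \right)}} = \frac{1}{-8550 - \frac{44}{\frac{1}{-12} - -49}} = \frac{1}{-8550 - \frac{44}{- \frac{1}{12} + 49}} = \frac{1}{-8550 - \frac{44}{\frac{587}{12}}} = \frac{1}{-8550 - \frac{528}{587}} = \frac{1}{- \frac{5019378}{587}} = - \frac{587}{5019378}$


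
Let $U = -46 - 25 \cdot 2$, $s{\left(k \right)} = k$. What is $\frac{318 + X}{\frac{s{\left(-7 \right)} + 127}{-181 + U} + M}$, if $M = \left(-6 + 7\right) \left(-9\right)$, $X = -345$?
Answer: $\frac{2493}{871} \approx 2.8622$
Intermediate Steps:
$U = -96$ ($U = -46 - 50 = -96$)
$M = -9$ ($M = 1 \left(-9\right) = -9$)
$\frac{318 + X}{\frac{s{\left(-7 \right)} + 127}{-181 + U} + M} = \frac{318 - 345}{\frac{-7 + 127}{-181 - 96} - 9} = - \frac{27}{\frac{120}{-277} - 9} = - \frac{27}{120 \left(- \frac{1}{277}\right) - 9} = - \frac{27}{- \frac{120}{277} - 9} = - \frac{27}{- \frac{2613}{277}} = \left(-27\right) \left(- \frac{277}{2613}\right) = \frac{2493}{871}$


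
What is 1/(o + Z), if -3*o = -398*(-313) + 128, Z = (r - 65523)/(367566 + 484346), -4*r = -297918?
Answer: -5111472/212470206709 ≈ -2.4057e-5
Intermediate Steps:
r = 148959/2 (r = -¼*(-297918) = 148959/2 ≈ 74480.)
Z = 17913/1703824 (Z = (148959/2 - 65523)/(367566 + 484346) = (17913/2)/851912 = (17913/2)*(1/851912) = 17913/1703824 ≈ 0.010513)
o = -124702/3 (o = -(-398*(-313) + 128)/3 = -(124574 + 128)/3 = -⅓*124702 = -124702/3 ≈ -41567.)
1/(o + Z) = 1/(-124702/3 + 17913/1703824) = 1/(-212470206709/5111472) = -5111472/212470206709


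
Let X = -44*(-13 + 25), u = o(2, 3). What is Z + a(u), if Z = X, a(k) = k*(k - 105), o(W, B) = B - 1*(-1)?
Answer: -932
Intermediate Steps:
o(W, B) = 1 + B (o(W, B) = B + 1 = 1 + B)
u = 4 (u = 1 + 3 = 4)
X = -528 (X = -44*12 = -528)
a(k) = k*(-105 + k)
Z = -528
Z + a(u) = -528 + 4*(-105 + 4) = -528 + 4*(-101) = -528 - 404 = -932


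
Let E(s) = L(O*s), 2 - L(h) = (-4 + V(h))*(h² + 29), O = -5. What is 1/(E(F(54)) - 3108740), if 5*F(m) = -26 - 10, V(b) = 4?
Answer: -1/3108738 ≈ -3.2167e-7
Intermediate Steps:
L(h) = 2 (L(h) = 2 - (-4 + 4)*(h² + 29) = 2 - 0*(29 + h²) = 2 - 1*0 = 2 + 0 = 2)
F(m) = -36/5 (F(m) = (-26 - 10)/5 = (⅕)*(-36) = -36/5)
E(s) = 2
1/(E(F(54)) - 3108740) = 1/(2 - 3108740) = 1/(-3108738) = -1/3108738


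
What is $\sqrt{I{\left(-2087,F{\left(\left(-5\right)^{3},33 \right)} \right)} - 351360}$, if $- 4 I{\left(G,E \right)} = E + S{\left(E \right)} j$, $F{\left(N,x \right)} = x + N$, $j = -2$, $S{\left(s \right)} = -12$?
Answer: $i \sqrt{351343} \approx 592.74 i$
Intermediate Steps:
$F{\left(N,x \right)} = N + x$
$I{\left(G,E \right)} = -6 - \frac{E}{4}$ ($I{\left(G,E \right)} = - \frac{E - -24}{4} = - \frac{E + 24}{4} = - \frac{24 + E}{4} = -6 - \frac{E}{4}$)
$\sqrt{I{\left(-2087,F{\left(\left(-5\right)^{3},33 \right)} \right)} - 351360} = \sqrt{\left(-6 - \frac{\left(-5\right)^{3} + 33}{4}\right) - 351360} = \sqrt{\left(-6 - \frac{-125 + 33}{4}\right) - 351360} = \sqrt{\left(-6 - -23\right) - 351360} = \sqrt{\left(-6 + 23\right) - 351360} = \sqrt{17 - 351360} = \sqrt{-351343} = i \sqrt{351343}$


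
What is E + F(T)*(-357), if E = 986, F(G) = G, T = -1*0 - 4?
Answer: 2414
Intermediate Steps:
T = -4 (T = 0 - 4 = -4)
E + F(T)*(-357) = 986 - 4*(-357) = 986 + 1428 = 2414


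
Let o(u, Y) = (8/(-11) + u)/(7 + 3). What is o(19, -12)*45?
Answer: 1809/22 ≈ 82.227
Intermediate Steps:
o(u, Y) = -4/55 + u/10 (o(u, Y) = (8*(-1/11) + u)/10 = (-8/11 + u)*(⅒) = -4/55 + u/10)
o(19, -12)*45 = (-4/55 + (⅒)*19)*45 = (-4/55 + 19/10)*45 = (201/110)*45 = 1809/22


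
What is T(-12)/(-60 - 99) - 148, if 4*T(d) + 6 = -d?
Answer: -15689/106 ≈ -148.01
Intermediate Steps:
T(d) = -3/2 - d/4 (T(d) = -3/2 + (-d)/4 = -3/2 - d/4)
T(-12)/(-60 - 99) - 148 = (-3/2 - 1/4*(-12))/(-60 - 99) - 148 = (-3/2 + 3)/(-159) - 148 = (3/2)*(-1/159) - 148 = -1/106 - 148 = -15689/106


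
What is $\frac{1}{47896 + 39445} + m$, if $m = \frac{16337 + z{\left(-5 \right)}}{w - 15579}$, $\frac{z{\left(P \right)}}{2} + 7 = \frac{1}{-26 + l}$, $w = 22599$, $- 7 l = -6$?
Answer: $\frac{125458714957}{53955776160} \approx 2.3252$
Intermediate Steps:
$l = \frac{6}{7}$ ($l = \left(- \frac{1}{7}\right) \left(-6\right) = \frac{6}{7} \approx 0.85714$)
$z{\left(P \right)} = - \frac{1239}{88}$ ($z{\left(P \right)} = -14 + \frac{2}{-26 + \frac{6}{7}} = -14 + \frac{2}{- \frac{176}{7}} = -14 + 2 \left(- \frac{7}{176}\right) = -14 - \frac{7}{88} = - \frac{1239}{88}$)
$m = \frac{1436417}{617760}$ ($m = \frac{16337 - \frac{1239}{88}}{22599 - 15579} = \frac{1436417}{88 \cdot 7020} = \frac{1436417}{88} \cdot \frac{1}{7020} = \frac{1436417}{617760} \approx 2.3252$)
$\frac{1}{47896 + 39445} + m = \frac{1}{47896 + 39445} + \frac{1436417}{617760} = \frac{1}{87341} + \frac{1436417}{617760} = \frac{125458714957}{53955776160}$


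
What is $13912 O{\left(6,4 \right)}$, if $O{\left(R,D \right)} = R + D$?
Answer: $139120$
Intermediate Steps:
$O{\left(R,D \right)} = D + R$
$13912 O{\left(6,4 \right)} = 13912 \left(4 + 6\right) = 13912 \cdot 10 = 139120$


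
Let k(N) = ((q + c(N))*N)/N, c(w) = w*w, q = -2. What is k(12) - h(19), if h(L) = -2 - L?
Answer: 163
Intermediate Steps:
c(w) = w²
k(N) = -2 + N² (k(N) = ((-2 + N²)*N)/N = (N*(-2 + N²))/N = -2 + N²)
k(12) - h(19) = (-2 + 12²) - (-2 - 1*19) = (-2 + 144) - (-2 - 19) = 142 - 1*(-21) = 142 + 21 = 163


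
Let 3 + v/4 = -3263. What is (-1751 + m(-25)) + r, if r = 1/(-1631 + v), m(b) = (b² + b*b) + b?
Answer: -7729571/14695 ≈ -526.00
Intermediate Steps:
v = -13064 (v = -12 + 4*(-3263) = -12 - 13052 = -13064)
m(b) = b + 2*b² (m(b) = (b² + b²) + b = 2*b² + b = b + 2*b²)
r = -1/14695 (r = 1/(-1631 - 13064) = 1/(-14695) = -1/14695 ≈ -6.8050e-5)
(-1751 + m(-25)) + r = (-1751 - 25*(1 + 2*(-25))) - 1/14695 = (-1751 - 25*(1 - 50)) - 1/14695 = (-1751 - 25*(-49)) - 1/14695 = (-1751 + 1225) - 1/14695 = -526 - 1/14695 = -7729571/14695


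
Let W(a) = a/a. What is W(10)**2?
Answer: 1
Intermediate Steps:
W(a) = 1
W(10)**2 = 1**2 = 1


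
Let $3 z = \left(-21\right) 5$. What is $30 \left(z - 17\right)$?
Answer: $-1560$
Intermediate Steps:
$z = -35$ ($z = \frac{\left(-21\right) 5}{3} = \frac{1}{3} \left(-105\right) = -35$)
$30 \left(z - 17\right) = 30 \left(-35 - 17\right) = 30 \left(-52\right) = -1560$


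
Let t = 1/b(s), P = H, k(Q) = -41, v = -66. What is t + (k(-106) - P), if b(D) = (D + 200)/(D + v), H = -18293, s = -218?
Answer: 164410/9 ≈ 18268.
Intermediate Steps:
b(D) = (200 + D)/(-66 + D) (b(D) = (D + 200)/(D - 66) = (200 + D)/(-66 + D))
P = -18293
t = 142/9 (t = 1/((200 - 218)/(-66 - 218)) = 1/(-18/(-284)) = 1/(-1/284*(-18)) = 1/(9/142) = 142/9 ≈ 15.778)
t + (k(-106) - P) = 142/9 + (-41 - 1*(-18293)) = 142/9 + (-41 + 18293) = 142/9 + 18252 = 164410/9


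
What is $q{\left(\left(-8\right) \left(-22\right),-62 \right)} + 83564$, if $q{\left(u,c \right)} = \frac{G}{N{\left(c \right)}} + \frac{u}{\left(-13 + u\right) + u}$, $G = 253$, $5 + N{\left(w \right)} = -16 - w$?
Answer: $\frac{1161549019}{13899} \approx 83571.0$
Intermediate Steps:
$N{\left(w \right)} = -21 - w$ ($N{\left(w \right)} = -5 - \left(16 + w\right) = -21 - w$)
$q{\left(u,c \right)} = \frac{253}{-21 - c} + \frac{u}{-13 + 2 u}$ ($q{\left(u,c \right)} = \frac{253}{-21 - c} + \frac{u}{\left(-13 + u\right) + u} = \frac{253}{-21 - c} + \frac{u}{-13 + 2 u}$)
$q{\left(\left(-8\right) \left(-22\right),-62 \right)} + 83564 = \frac{3289 - 506 \left(\left(-8\right) \left(-22\right)\right) + \left(-8\right) \left(-22\right) \left(21 - 62\right)}{\left(-13 + 2 \left(\left(-8\right) \left(-22\right)\right)\right) \left(21 - 62\right)} + 83564 = \frac{3289 - 89056 + 176 \left(-41\right)}{\left(-13 + 2 \cdot 176\right) \left(-41\right)} + 83564 = \frac{1}{-13 + 352} \left(- \frac{1}{41}\right) \left(3289 - 89056 - 7216\right) + 83564 = \frac{1}{339} \left(- \frac{1}{41}\right) \left(-92983\right) + 83564 = \frac{92983}{13899} + 83564 = \frac{1161549019}{13899}$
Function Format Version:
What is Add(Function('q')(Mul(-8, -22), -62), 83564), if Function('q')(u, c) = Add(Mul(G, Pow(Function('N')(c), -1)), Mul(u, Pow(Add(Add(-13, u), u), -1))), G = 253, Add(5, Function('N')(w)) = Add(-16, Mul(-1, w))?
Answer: Rational(1161549019, 13899) ≈ 83571.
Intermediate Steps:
Function('N')(w) = Add(-21, Mul(-1, w)) (Function('N')(w) = Add(-5, Add(-16, Mul(-1, w))) = Add(-21, Mul(-1, w)))
Function('q')(u, c) = Add(Mul(253, Pow(Add(-21, Mul(-1, c)), -1)), Mul(u, Pow(Add(-13, Mul(2, u)), -1))) (Function('q')(u, c) = Add(Mul(253, Pow(Add(-21, Mul(-1, c)), -1)), Mul(u, Pow(Add(Add(-13, u), u), -1))) = Add(Mul(253, Pow(Add(-21, Mul(-1, c)), -1)), Mul(u, Pow(Add(-13, Mul(2, u)), -1))))
Add(Function('q')(Mul(-8, -22), -62), 83564) = Add(Mul(Pow(Add(-13, Mul(2, Mul(-8, -22))), -1), Pow(Add(21, -62), -1), Add(3289, Mul(-506, Mul(-8, -22)), Mul(Mul(-8, -22), Add(21, -62)))), 83564) = Add(Mul(Pow(Add(-13, Mul(2, 176)), -1), Pow(-41, -1), Add(3289, Mul(-506, 176), Mul(176, -41))), 83564) = Add(Mul(Pow(Add(-13, 352), -1), Rational(-1, 41), Add(3289, -89056, -7216)), 83564) = Add(Mul(Pow(339, -1), Rational(-1, 41), -92983), 83564) = Add(Mul(Rational(1, 339), Rational(-1, 41), -92983), 83564) = Add(Rational(92983, 13899), 83564) = Rational(1161549019, 13899)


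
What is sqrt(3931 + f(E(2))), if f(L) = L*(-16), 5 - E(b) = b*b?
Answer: 3*sqrt(435) ≈ 62.570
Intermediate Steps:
E(b) = 5 - b**2 (E(b) = 5 - b*b = 5 - b**2)
f(L) = -16*L
sqrt(3931 + f(E(2))) = sqrt(3931 - 16*(5 - 1*2**2)) = sqrt(3931 - 16*(5 - 1*4)) = sqrt(3931 - 16*(5 - 4)) = sqrt(3931 - 16*1) = sqrt(3931 - 16) = sqrt(3915) = 3*sqrt(435)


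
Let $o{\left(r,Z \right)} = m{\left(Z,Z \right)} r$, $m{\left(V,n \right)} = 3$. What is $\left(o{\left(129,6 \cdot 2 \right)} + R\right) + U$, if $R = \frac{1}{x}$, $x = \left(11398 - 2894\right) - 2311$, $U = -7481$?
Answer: $- \frac{43933141}{6193} \approx -7094.0$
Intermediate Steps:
$x = 6193$ ($x = 8504 - 2311 = 6193$)
$R = \frac{1}{6193} \approx 0.00016147$
$o{\left(r,Z \right)} = 3 r$
$\left(o{\left(129,6 \cdot 2 \right)} + R\right) + U = \left(3 \cdot 129 + \frac{1}{6193}\right) - 7481 = \left(387 + \frac{1}{6193}\right) - 7481 = \frac{2396692}{6193} - 7481 = - \frac{43933141}{6193}$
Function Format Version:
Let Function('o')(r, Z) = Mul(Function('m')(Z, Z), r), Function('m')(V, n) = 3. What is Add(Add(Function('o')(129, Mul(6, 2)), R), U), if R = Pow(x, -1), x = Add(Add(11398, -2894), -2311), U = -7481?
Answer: Rational(-43933141, 6193) ≈ -7094.0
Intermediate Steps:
x = 6193 (x = Add(8504, -2311) = 6193)
R = Rational(1, 6193) (R = Pow(6193, -1) = Rational(1, 6193) ≈ 0.00016147)
Function('o')(r, Z) = Mul(3, r)
Add(Add(Function('o')(129, Mul(6, 2)), R), U) = Add(Add(Mul(3, 129), Rational(1, 6193)), -7481) = Add(Add(387, Rational(1, 6193)), -7481) = Add(Rational(2396692, 6193), -7481) = Rational(-43933141, 6193)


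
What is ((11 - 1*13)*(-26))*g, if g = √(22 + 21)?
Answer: 52*√43 ≈ 340.99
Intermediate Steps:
g = √43 ≈ 6.5574
((11 - 1*13)*(-26))*g = ((11 - 1*13)*(-26))*√43 = ((11 - 13)*(-26))*√43 = (-2*(-26))*√43 = 52*√43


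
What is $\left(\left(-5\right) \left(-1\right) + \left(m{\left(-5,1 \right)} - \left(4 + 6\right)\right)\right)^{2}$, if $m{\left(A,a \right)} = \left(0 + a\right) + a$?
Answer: $9$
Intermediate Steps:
$m{\left(A,a \right)} = 2 a$ ($m{\left(A,a \right)} = a + a = 2 a$)
$\left(\left(-5\right) \left(-1\right) + \left(m{\left(-5,1 \right)} - \left(4 + 6\right)\right)\right)^{2} = \left(\left(-5\right) \left(-1\right) + \left(2 \cdot 1 - \left(4 + 6\right)\right)\right)^{2} = \left(5 + \left(2 - 10\right)\right)^{2} = \left(5 - 8\right)^{2} = \left(-3\right)^{2} = 9$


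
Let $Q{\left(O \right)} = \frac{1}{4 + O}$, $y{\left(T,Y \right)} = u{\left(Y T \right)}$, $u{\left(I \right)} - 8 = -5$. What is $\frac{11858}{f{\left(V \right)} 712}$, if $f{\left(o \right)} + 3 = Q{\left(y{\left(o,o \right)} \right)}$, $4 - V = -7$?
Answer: $- \frac{41503}{7120} \approx -5.8291$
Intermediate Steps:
$V = 11$ ($V = 4 - -7 = 4 + 7 = 11$)
$u{\left(I \right)} = 3$ ($u{\left(I \right)} = 8 - 5 = 3$)
$y{\left(T,Y \right)} = 3$
$f{\left(o \right)} = - \frac{20}{7}$ ($f{\left(o \right)} = -3 + \frac{1}{4 + 3} = -3 + \frac{1}{7} = - \frac{20}{7}$)
$\frac{11858}{f{\left(V \right)} 712} = \frac{11858}{\left(- \frac{20}{7}\right) 712} = \frac{11858}{- \frac{14240}{7}} = 11858 \left(- \frac{7}{14240}\right) = - \frac{41503}{7120}$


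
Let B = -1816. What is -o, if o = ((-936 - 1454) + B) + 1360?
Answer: 2846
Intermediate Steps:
o = -2846 (o = ((-936 - 1454) - 1816) + 1360 = (-2390 - 1816) + 1360 = -4206 + 1360 = -2846)
-o = -1*(-2846) = 2846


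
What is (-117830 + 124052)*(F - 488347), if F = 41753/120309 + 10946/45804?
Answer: -27359497118337921/9004303 ≈ -3.0385e+9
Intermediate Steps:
F = 179408707/306146302 (F = 41753*(1/120309) + 10946*(1/45804) = 41753/120309 + 5473/22902 = 179408707/306146302 ≈ 0.58602)
(-117830 + 124052)*(F - 488347) = (-117830 + 124052)*(179408707/306146302 - 488347) = 6222*(-149505448734087/306146302) = -27359497118337921/9004303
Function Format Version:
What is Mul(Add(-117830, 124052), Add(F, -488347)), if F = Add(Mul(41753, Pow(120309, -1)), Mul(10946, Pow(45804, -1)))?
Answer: Rational(-27359497118337921, 9004303) ≈ -3.0385e+9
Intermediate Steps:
F = Rational(179408707, 306146302) (F = Add(Mul(41753, Rational(1, 120309)), Mul(10946, Rational(1, 45804))) = Add(Rational(41753, 120309), Rational(5473, 22902)) = Rational(179408707, 306146302) ≈ 0.58602)
Mul(Add(-117830, 124052), Add(F, -488347)) = Mul(Add(-117830, 124052), Add(Rational(179408707, 306146302), -488347)) = Mul(6222, Rational(-149505448734087, 306146302)) = Rational(-27359497118337921, 9004303)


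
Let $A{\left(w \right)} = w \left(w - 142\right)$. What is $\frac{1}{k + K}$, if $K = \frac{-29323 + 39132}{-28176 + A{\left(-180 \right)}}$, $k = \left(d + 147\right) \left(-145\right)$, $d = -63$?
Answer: $- \frac{1752}{21338783} \approx -8.2104 \cdot 10^{-5}$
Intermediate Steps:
$A{\left(w \right)} = w \left(-142 + w\right)$
$k = -12180$ ($k = \left(-63 + 147\right) \left(-145\right) = 84 \left(-145\right) = -12180$)
$K = \frac{577}{1752}$ ($K = \frac{-29323 + 39132}{-28176 - 180 \left(-142 - 180\right)} = \frac{9809}{-28176 - -57960} = \frac{9809}{-28176 + 57960} = \frac{9809}{29784} = 9809 \cdot \frac{1}{29784} = \frac{577}{1752} \approx 0.32934$)
$\frac{1}{k + K} = \frac{1}{-12180 + \frac{577}{1752}} = \frac{1}{- \frac{21338783}{1752}} = - \frac{1752}{21338783}$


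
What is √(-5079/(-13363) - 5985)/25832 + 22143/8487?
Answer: 7381/2829 + I*√267168049197/172596508 ≈ 2.6091 + 0.0029947*I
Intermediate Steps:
√(-5079/(-13363) - 5985)/25832 + 22143/8487 = √(-5079*(-1/13363) - 5985)*(1/25832) + 22143*(1/8487) = √(5079/13363 - 5985)*(1/25832) + 7381/2829 = √(-79972476/13363)*(1/25832) + 7381/2829 = (2*I*√267168049197/13363)*(1/25832) + 7381/2829 = I*√267168049197/172596508 + 7381/2829 = 7381/2829 + I*√267168049197/172596508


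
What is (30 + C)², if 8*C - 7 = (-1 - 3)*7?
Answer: 47961/64 ≈ 749.39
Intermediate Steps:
C = -21/8 (C = 7/8 + ((-1 - 3)*7)/8 = 7/8 + (-4*7)/8 = 7/8 + (⅛)*(-28) = 7/8 - 7/2 = -21/8 ≈ -2.6250)
(30 + C)² = (30 - 21/8)² = (219/8)² = 47961/64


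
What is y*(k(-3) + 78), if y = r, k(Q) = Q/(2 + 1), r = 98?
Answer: 7546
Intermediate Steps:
k(Q) = Q/3
y = 98
y*(k(-3) + 78) = 98*((⅓)*(-3) + 78) = 98*(-1 + 78) = 98*77 = 7546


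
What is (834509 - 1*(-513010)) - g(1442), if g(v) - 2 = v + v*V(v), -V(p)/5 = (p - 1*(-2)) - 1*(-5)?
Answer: 11793365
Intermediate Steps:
V(p) = -35 - 5*p (V(p) = -5*((p - 1*(-2)) - 1*(-5)) = -5*((p + 2) + 5) = -5*((2 + p) + 5) = -5*(7 + p) = -35 - 5*p)
g(v) = 2 + v + v*(-35 - 5*v) (g(v) = 2 + (v + v*(-35 - 5*v)) = 2 + v + v*(-35 - 5*v))
(834509 - 1*(-513010)) - g(1442) = (834509 - 1*(-513010)) - (2 + 1442 - 5*1442*(7 + 1442)) = (834509 + 513010) - (2 + 1442 - 5*1442*1449) = 1347519 - (2 + 1442 - 10447290) = 1347519 - 1*(-10445846) = 1347519 + 10445846 = 11793365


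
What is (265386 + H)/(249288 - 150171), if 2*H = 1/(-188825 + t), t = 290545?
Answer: 53990127841/20164362480 ≈ 2.6775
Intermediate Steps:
H = 1/203440 (H = 1/(2*(-188825 + 290545)) = (½)/101720 = (½)*(1/101720) = 1/203440 ≈ 4.9155e-6)
(265386 + H)/(249288 - 150171) = (265386 + 1/203440)/(249288 - 150171) = (53990127841/203440)/99117 = (53990127841/203440)*(1/99117) = 53990127841/20164362480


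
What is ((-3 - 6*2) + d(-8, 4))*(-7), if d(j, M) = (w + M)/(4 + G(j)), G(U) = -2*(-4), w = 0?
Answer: 308/3 ≈ 102.67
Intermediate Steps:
G(U) = 8
d(j, M) = M/12 (d(j, M) = (0 + M)/(4 + 8) = M/12)
((-3 - 6*2) + d(-8, 4))*(-7) = ((-3 - 6*2) + (1/12)*4)*(-7) = ((-3 - 12) + ⅓)*(-7) = (-15 + ⅓)*(-7) = -44/3*(-7) = 308/3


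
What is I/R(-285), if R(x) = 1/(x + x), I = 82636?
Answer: -47102520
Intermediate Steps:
R(x) = 1/(2*x)
I/R(-285) = 82636/(((½)/(-285))) = 82636/(((½)*(-1/285))) = 82636/(-1/570) = 82636*(-570) = -47102520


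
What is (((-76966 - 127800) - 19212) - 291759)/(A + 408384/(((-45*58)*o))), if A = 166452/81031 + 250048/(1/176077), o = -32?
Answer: -6059649302815/517303261020230039 ≈ -1.1714e-5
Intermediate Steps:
A = 3567608696295028/81031 (A = 166452*(1/81031) + 250048/(1/176077) = 166452/81031 + 250048*176077 = 166452/81031 + 44027701696 = 3567608696295028/81031 ≈ 4.4028e+10)
(((-76966 - 127800) - 19212) - 291759)/(A + 408384/(((-45*58)*o))) = (((-76966 - 127800) - 19212) - 291759)/(3567608696295028/81031 + 408384/((-45*58*(-32)))) = ((-204766 - 19212) - 291759)/(3567608696295028/81031 + 408384/((-2610*(-32)))) = (-223978 - 291759)/(3567608696295028/81031 + 408384/83520) = -515737/(3567608696295028/81031 + 408384*(1/83520)) = -515737/(3567608696295028/81031 + 709/145) = -515737/517303261020230039/11749495 = -515737*11749495/517303261020230039 = -6059649302815/517303261020230039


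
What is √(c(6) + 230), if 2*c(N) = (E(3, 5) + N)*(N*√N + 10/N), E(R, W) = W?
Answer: √(8610 + 1188*√6)/6 ≈ 17.889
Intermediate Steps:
c(N) = (5 + N)*(N^(3/2) + 10/N)/2 (c(N) = ((5 + N)*(N*√N + 10/N))/2 = ((5 + N)*(N^(3/2) + 10/N))/2 = (5 + N)*(N^(3/2) + 10/N)/2)
√(c(6) + 230) = √((½)*(50 + 6*(10 + 6^(5/2) + 5*6^(3/2)))/6 + 230) = √((½)*(⅙)*(50 + 6*(10 + 36*√6 + 5*(6*√6))) + 230) = √((½)*(⅙)*(50 + 6*(10 + 36*√6 + 30*√6)) + 230) = √((½)*(⅙)*(50 + 6*(10 + 66*√6)) + 230) = √((½)*(⅙)*(50 + (60 + 396*√6)) + 230) = √((½)*(⅙)*(110 + 396*√6) + 230) = √((55/6 + 33*√6) + 230) = √(1435/6 + 33*√6)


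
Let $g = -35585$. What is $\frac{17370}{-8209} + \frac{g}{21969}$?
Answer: $- \frac{673718795}{180343521} \approx -3.7358$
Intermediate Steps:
$\frac{17370}{-8209} + \frac{g}{21969} = \frac{17370}{-8209} - \frac{35585}{21969} = 17370 \left(- \frac{1}{8209}\right) - \frac{35585}{21969} = - \frac{17370}{8209} - \frac{35585}{21969} = - \frac{673718795}{180343521}$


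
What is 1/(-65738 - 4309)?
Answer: -1/70047 ≈ -1.4276e-5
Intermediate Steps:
1/(-65738 - 4309) = 1/(-70047) = -1/70047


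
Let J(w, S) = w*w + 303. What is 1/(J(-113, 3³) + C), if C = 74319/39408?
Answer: 13136/171738565 ≈ 7.6488e-5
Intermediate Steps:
C = 24773/13136 (C = 74319*(1/39408) = 24773/13136 ≈ 1.8859)
J(w, S) = 303 + w² (J(w, S) = w² + 303 = 303 + w²)
1/(J(-113, 3³) + C) = 1/((303 + (-113)²) + 24773/13136) = 1/((303 + 12769) + 24773/13136) = 1/(13072 + 24773/13136) = 1/(171738565/13136) = 13136/171738565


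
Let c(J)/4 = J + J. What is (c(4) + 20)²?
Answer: 2704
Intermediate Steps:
c(J) = 8*J (c(J) = 4*(J + J) = 4*(2*J) = 8*J)
(c(4) + 20)² = (8*4 + 20)² = (32 + 20)² = 52² = 2704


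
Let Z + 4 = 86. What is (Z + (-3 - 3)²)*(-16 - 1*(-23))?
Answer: 826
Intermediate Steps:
Z = 82 (Z = -4 + 86 = 82)
(Z + (-3 - 3)²)*(-16 - 1*(-23)) = (82 + (-3 - 3)²)*(-16 - 1*(-23)) = (82 + (-6)²)*(-16 + 23) = (82 + 36)*7 = 118*7 = 826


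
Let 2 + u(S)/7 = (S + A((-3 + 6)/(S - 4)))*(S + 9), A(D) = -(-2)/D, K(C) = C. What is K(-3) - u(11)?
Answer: -6547/3 ≈ -2182.3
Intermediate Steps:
A(D) = 2/D
u(S) = -14 + 7*(9 + S)*(-8/3 + 5*S/3) (u(S) = -14 + 7*((S + 2/(((-3 + 6)/(S - 4))))*(S + 9)) = -14 + 7*((S + 2/((3/(-4 + S))))*(9 + S)) = -14 + 7*((S + 2*(-4/3 + S/3))*(9 + S)) = -14 + 7*((S + (-8/3 + 2*S/3))*(9 + S)) = -14 + 7*((-8/3 + 5*S/3)*(9 + S)) = -14 + 7*((9 + S)*(-8/3 + 5*S/3)) = -14 + 7*(9 + S)*(-8/3 + 5*S/3))
K(-3) - u(11) = -3 - (-182 + (35/3)*11**2 + (259/3)*11) = -3 - (-182 + (35/3)*121 + 2849/3) = -3 - (-182 + 4235/3 + 2849/3) = -3 - 1*6538/3 = -3 - 6538/3 = -6547/3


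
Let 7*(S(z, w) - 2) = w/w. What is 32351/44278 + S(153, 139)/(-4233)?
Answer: 319309437/437333806 ≈ 0.73013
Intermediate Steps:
S(z, w) = 15/7 (S(z, w) = 2 + (w/w)/7 = 2 + (⅐)*1 = 2 + ⅐ = 15/7)
32351/44278 + S(153, 139)/(-4233) = 32351/44278 + (15/7)/(-4233) = 32351*(1/44278) + (15/7)*(-1/4233) = 32351/44278 - 5/9877 = 319309437/437333806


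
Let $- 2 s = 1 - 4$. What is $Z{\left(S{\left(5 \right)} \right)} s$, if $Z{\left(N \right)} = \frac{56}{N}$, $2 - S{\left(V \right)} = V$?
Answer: $-28$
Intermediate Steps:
$S{\left(V \right)} = 2 - V$
$s = \frac{3}{2}$ ($s = - \frac{1 - 4}{2} = \left(- \frac{1}{2}\right) \left(-3\right) = \frac{3}{2} \approx 1.5$)
$Z{\left(S{\left(5 \right)} \right)} s = \frac{56}{2 - 5} \cdot \frac{3}{2} = \frac{56}{-3} \cdot \frac{3}{2} = 56 \left(- \frac{1}{3}\right) \frac{3}{2} = \left(- \frac{56}{3}\right) \frac{3}{2} = -28$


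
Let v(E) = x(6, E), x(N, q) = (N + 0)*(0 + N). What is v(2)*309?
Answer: 11124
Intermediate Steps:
x(N, q) = N² (x(N, q) = N*N = N²)
v(E) = 36 (v(E) = 6² = 36)
v(2)*309 = 36*309 = 11124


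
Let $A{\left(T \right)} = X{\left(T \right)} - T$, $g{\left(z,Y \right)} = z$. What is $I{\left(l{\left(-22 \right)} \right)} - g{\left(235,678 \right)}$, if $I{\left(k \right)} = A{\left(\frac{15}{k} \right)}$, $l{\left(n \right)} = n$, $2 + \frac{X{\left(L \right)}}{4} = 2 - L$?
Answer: $- \frac{5095}{22} \approx -231.59$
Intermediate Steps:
$X{\left(L \right)} = - 4 L$ ($X{\left(L \right)} = -8 + 4 \left(2 - L\right) = -8 - \left(-8 + 4 L\right) = - 4 L$)
$A{\left(T \right)} = - 5 T$ ($A{\left(T \right)} = - 4 T - T = - 5 T$)
$I{\left(k \right)} = - \frac{75}{k}$ ($I{\left(k \right)} = - 5 \frac{15}{k} = - \frac{75}{k}$)
$I{\left(l{\left(-22 \right)} \right)} - g{\left(235,678 \right)} = - \frac{75}{-22} - 235 = \left(-75\right) \left(- \frac{1}{22}\right) - 235 = \frac{75}{22} - 235 = - \frac{5095}{22}$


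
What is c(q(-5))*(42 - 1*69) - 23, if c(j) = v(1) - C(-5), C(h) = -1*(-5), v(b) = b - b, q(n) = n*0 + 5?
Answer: 112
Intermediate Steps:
q(n) = 5 (q(n) = 0 + 5 = 5)
v(b) = 0
C(h) = 5
c(j) = -5 (c(j) = 0 - 1*5 = 0 - 5 = -5)
c(q(-5))*(42 - 1*69) - 23 = -5*(42 - 1*69) - 23 = -5*(42 - 69) - 23 = -5*(-27) - 23 = 135 - 23 = 112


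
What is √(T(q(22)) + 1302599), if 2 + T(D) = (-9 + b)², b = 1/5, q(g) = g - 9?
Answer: √32566861/5 ≈ 1141.3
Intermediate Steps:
q(g) = -9 + g
b = ⅕ ≈ 0.20000
T(D) = 1886/25 (T(D) = -2 + (-9 + ⅕)² = -2 + (-44/5)² = -2 + 1936/25 = 1886/25)
√(T(q(22)) + 1302599) = √(1886/25 + 1302599) = √(32566861/25) = √32566861/5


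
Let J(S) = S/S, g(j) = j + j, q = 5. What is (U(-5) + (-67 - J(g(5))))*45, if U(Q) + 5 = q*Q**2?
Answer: 2340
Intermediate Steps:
g(j) = 2*j
J(S) = 1
U(Q) = -5 + 5*Q**2
(U(-5) + (-67 - J(g(5))))*45 = ((-5 + 5*(-5)**2) + (-67 - 1*1))*45 = ((-5 + 5*25) + (-67 - 1))*45 = ((-5 + 125) - 68)*45 = (120 - 68)*45 = 52*45 = 2340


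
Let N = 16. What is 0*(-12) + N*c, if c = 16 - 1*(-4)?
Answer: 320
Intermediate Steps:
c = 20 (c = 16 + 4 = 20)
0*(-12) + N*c = 0*(-12) + 16*20 = 0 + 320 = 320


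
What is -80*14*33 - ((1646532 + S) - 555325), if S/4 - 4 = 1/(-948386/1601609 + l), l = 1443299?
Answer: -2607907506582352451/2311599719705 ≈ -1.1282e+6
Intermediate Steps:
S = 36985601921716/2311599719705 (S = 16 + 4/(-948386/1601609 + 1443299) = 16 + 4/(2311599719705/1601609) = 16 + 4*(1601609/2311599719705) = 16 + 6406436/2311599719705 = 36985601921716/2311599719705 ≈ 16.000)
-80*14*33 - ((1646532 + S) - 555325) = -80*14*33 - ((1646532 + 36985601921716/2311599719705) - 555325) = -1120*33 - (3806159895287234776/2311599719705 - 555325) = -36960 - 1*2522470780942055651/2311599719705 = -36960 - 2522470780942055651/2311599719705 = -2607907506582352451/2311599719705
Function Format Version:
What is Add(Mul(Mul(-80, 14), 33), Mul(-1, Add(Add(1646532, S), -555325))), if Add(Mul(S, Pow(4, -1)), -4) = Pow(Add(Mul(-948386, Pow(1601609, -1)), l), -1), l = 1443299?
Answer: Rational(-2607907506582352451, 2311599719705) ≈ -1.1282e+6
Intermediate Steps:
S = Rational(36985601921716, 2311599719705) (S = Add(16, Mul(4, Pow(Add(Mul(-948386, Pow(1601609, -1)), 1443299), -1))) = Add(16, Mul(4, Pow(Add(Mul(-948386, Rational(1, 1601609)), 1443299), -1))) = Add(16, Mul(4, Pow(Add(Rational(-948386, 1601609), 1443299), -1))) = Add(16, Mul(4, Pow(Rational(2311599719705, 1601609), -1))) = Add(16, Mul(4, Rational(1601609, 2311599719705))) = Add(16, Rational(6406436, 2311599719705)) = Rational(36985601921716, 2311599719705) ≈ 16.000)
Add(Mul(Mul(-80, 14), 33), Mul(-1, Add(Add(1646532, S), -555325))) = Add(Mul(Mul(-80, 14), 33), Mul(-1, Add(Add(1646532, Rational(36985601921716, 2311599719705)), -555325))) = Add(Mul(-1120, 33), Mul(-1, Add(Rational(3806159895287234776, 2311599719705), -555325))) = Add(-36960, Mul(-1, Rational(2522470780942055651, 2311599719705))) = Add(-36960, Rational(-2522470780942055651, 2311599719705)) = Rational(-2607907506582352451, 2311599719705)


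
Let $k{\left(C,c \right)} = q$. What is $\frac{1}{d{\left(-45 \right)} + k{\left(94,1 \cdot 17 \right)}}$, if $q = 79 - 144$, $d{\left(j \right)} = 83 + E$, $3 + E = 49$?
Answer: $\frac{1}{64} \approx 0.015625$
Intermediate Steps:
$E = 46$ ($E = -3 + 49 = 46$)
$d{\left(j \right)} = 129$ ($d{\left(j \right)} = 83 + 46 = 129$)
$q = -65$ ($q = 79 - 144 = -65$)
$k{\left(C,c \right)} = -65$
$\frac{1}{d{\left(-45 \right)} + k{\left(94,1 \cdot 17 \right)}} = \frac{1}{129 - 65} = \frac{1}{64}$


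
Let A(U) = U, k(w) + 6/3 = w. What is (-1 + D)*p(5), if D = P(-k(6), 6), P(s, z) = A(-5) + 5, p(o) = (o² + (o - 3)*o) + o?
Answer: -40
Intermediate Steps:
k(w) = -2 + w
p(o) = o + o² + o*(-3 + o) (p(o) = (o² + (-3 + o)*o) + o = (o² + o*(-3 + o)) + o = o + o² + o*(-3 + o))
P(s, z) = 0 (P(s, z) = -5 + 5 = 0)
D = 0
(-1 + D)*p(5) = (-1 + 0)*(2*5*(-1 + 5)) = -2*5*4 = -1*40 = -40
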